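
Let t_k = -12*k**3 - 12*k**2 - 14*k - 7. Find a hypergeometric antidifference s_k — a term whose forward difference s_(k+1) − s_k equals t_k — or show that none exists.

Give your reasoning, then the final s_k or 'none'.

s_k = k*(-3*k**3 + 2*k**2 - 4*k - 2)

Compute t_(k+1)/t_k: get (12*k**3 + 48*k**2 + 74*k + 45)/(12*k**3 + 12*k**2 + 14*k + 7).
So A=1 and B=1, with C=k**3 + k**2 + 7*k/6 + 7/12.
Key eq: (1)·f(k+1) = (1)·f(k) + (k**3 + k**2 + 7*k/6 + 7/12).
Degrees (0,0,3) ⇒ d ≤ 4.
A polynomial solution: f(k) = k*(3*k**3 - 2*k**2 + 4*k + 2)/12.
So s_k = (B(k−1)f/C)·t_k = (k*(3*k**3 - 2*k**2 + 4*k + 2)/(12*k**3 + 12*k**2 + 14*k + 7))·t_k = k*(-3*k**3 + 2*k**2 - 4*k - 2).
Δs = -12*k**3 - 12*k**2 - 14*k - 7, as required.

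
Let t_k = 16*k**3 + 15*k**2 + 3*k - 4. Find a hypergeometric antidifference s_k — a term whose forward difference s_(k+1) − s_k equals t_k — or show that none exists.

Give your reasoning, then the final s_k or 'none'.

s_k = k*(4*k**3 - 3*k**2 - 2*k - 3)

t_(k+1)/t_k = (16*k**3 + 63*k**2 + 81*k + 30)/(16*k**3 + 15*k**2 + 3*k - 4).
Factor: A=1; B=1; C=k**3 + 15*k**2/16 + 3*k/16 - 1/4.
Solve (1)·f(k+1) − (1)·f(k) = k**3 + 15*k**2/16 + 3*k/16 - 1/4.
deg f ≤ 4 (via 0,0,3).
Solve for f: f(k) = k*(4*k**3 - 3*k**2 - 2*k - 3)/16 (degree 4 ≤ 4).
So s_k = (B(k−1)f/C)·t_k = (k*(4*k**3 - 3*k**2 - 2*k - 3)/(16*k**3 + 15*k**2 + 3*k - 4))·t_k = k*(4*k**3 - 3*k**2 - 2*k - 3).
Check: Δs_k = 16*k**3 + 15*k**2 + 3*k - 4. ✓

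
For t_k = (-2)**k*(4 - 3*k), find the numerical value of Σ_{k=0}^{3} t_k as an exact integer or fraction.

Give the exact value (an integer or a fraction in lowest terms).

The ratio is 2*(1 - 3*k)/(3*k - 4).
Normal form (A,B,C) = (-2, 1, k - 4/3).
Key eq: (-2)·f(k+1) = (1)·f(k) + (k - 4/3).
d = 1 from the (0,0,1) case.
Solving with deg f ≤ 1: f(k) = -(k - 2)/3.
Certificate R = B(k−1)f/C = -(k - 2)/(3*k - 4) gives s_k = (-2)**k*(k - 2).
s_(k+1) − s_k = (-2)**k*(4 - 3*k) = t_k.
Sum = s_(4) − s_(0); s_(4) = 32, s_(0) = -2 ⇒ 34.

Σ = 34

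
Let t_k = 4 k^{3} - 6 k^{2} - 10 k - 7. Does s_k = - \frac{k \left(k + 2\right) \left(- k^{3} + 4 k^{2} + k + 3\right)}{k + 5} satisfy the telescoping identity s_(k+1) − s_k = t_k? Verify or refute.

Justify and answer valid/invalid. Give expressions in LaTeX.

Invalid: residual \frac{3 \left(- 3 k^{4} - 18 k^{3} + 39 k^{2} + 54 k + 35\right)}{k^{2} + 11 k + 30} ≠ 0.

s_(k+1) = -(k + 1)*(k + 3)*(k - (k + 1)**3 + 4*(k + 1)**2 + 4)/(k + 6)
s_(k+1) − s_k = (4*k**5 + 29*k**4 - 10*k**3 - 180*k**2 - 215*k - 105)/(k**2 + 11*k + 30)
(s_(k+1) − s_k) − t_k = 3*(-3*k**4 - 18*k**3 + 39*k**2 + 54*k + 35)/(k**2 + 11*k + 30)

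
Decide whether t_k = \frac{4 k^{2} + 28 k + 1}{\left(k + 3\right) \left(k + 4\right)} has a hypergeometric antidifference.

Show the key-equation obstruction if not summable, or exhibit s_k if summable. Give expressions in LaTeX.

The ratio is (k + 3)*(28*k + 4*(k + 1)**2 + 29)/((k + 5)*(4*k**2 + 28*k + 1)).
So A=k + 3 and B=k + 5, with C=k**2 + 7*k + 1/4.
Need (k + 3)·f(k+1) − (k + 4)·f(k) = k**2 + 7*k + 1/4.
d = 2 from the (1,1,2) case.
Solving with deg f ≤ 2: f(k) = k*(12*k - 11)/12.
Get s_k = R·t_k = k*(12*k - 11)/(3*(k + 3)) with R(k) = B(k−1)f(k)/C(k) = k*(k + 4)*(12*k - 11)/(3*(4*k**2 + 28*k + 1)).
s_(k+1) − s_k = (4*k**2 + 28*k + 1)/(k**2 + 7*k + 12) = t_k.

Yes. s_k = \frac{k \left(12 k - 11\right)}{3 \left(k + 3\right)}.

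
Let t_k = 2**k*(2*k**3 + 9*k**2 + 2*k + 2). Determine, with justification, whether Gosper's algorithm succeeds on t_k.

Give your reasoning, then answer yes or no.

Yes. s_k = 2**k*k*(2*k**2 - 3*k + 2).

Step 1: r(k) = 2*(2*k**3 + 15*k**2 + 26*k + 15)/(2*k**3 + 9*k**2 + 2*k + 2).
A = 2, B = 1, C = k**3 + 9*k**2/2 + k + 1.
Solve (2)·f(k+1) − (1)·f(k) = k**3 + 9*k**2/2 + k + 1.
Bound: deg f ≤ 3.
Coefficient equations give f(k) = k*(2*k**2 - 3*k + 2)/2.
So s_k = (B(k−1)f/C)·t_k = (k*(2*k**2 - 3*k + 2)/(2*k**3 + 9*k**2 + 2*k + 2))·t_k = 2**k*k*(2*k**2 - 3*k + 2).
Check: Δs_k = 2**k*(2*k**3 + 9*k**2 + 2*k + 2). ✓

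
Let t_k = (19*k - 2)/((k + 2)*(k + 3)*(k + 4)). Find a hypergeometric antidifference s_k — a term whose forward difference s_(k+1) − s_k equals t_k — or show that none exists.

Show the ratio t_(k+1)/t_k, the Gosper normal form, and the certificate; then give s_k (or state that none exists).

s_k = k*(3*k - 4)/((k + 2)*(k + 3))

Step 1: r(k) = (k + 2)*(19*k + 17)/((k + 5)*(19*k - 2)).
Take A(k)=k + 2, B(k)=k + 5, C(k)=k - 2/19.
Key eq: (k + 2)·f(k+1) = (k + 4)·f(k) + (k - 2/19).
Bound: deg f ≤ 2.
Solve for f: f(k) = k*(3*k - 4)/19 (degree 2 ≤ 2).
Then R = B(k−1)f/C = k*(k + 4)*(3*k - 4)/(19*k - 2), so s_k = R(k)·t_k = k*(3*k - 4)/((k + 2)*(k + 3)).
s_(k+1) − s_k = (19*k - 2)/(k**3 + 9*k**2 + 26*k + 24) = t_k.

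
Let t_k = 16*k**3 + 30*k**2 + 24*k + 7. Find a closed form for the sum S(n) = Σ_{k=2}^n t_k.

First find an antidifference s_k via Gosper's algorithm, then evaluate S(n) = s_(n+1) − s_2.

t_(k+1)/t_k = (16*k**3 + 78*k**2 + 132*k + 77)/(16*k**3 + 30*k**2 + 24*k + 7).
Normal form (A,B,C) = (1, 1, k**3 + 15*k**2/8 + 3*k/2 + 7/16).
Set up (1)·f(k+1) − (1)·f(k) − (k**3 + 15*k**2/8 + 3*k/2 + 7/16) = 0.
deg f ≤ 4 (via 0,0,3).
Solve for f: f(k) = k**2*(4*k**2 + 2*k + 1)/16 (degree 4 ≤ 4).
Get s_k = R·t_k = k**2*(4*k**2 + 2*k + 1) with R(k) = B(k−1)f(k)/C(k) = k**2*(4*k**2 + 2*k + 1)/(16*k**3 + 30*k**2 + 24*k + 7).
s_(k+1) − s_k = 16*k**3 + 30*k**2 + 24*k + 7 = t_k.
Telescope: S(n) = s_(n+1) − s_(2) = 4*n**4 + 18*n**3 + 31*n**2 + 24*n + 7 − (84) = 4*n**4 + 18*n**3 + 31*n**2 + 24*n - 77.

S(n) = 4*n**4 + 18*n**3 + 31*n**2 + 24*n - 77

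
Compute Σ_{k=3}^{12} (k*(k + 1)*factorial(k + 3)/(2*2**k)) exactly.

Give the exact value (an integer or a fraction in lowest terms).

Σ = 28094566410

t_(k+1)/t_k = k/2 + 3 + 4/k.
Gosper form: A/B · C(k+1)/C(k) with A=k/2 + 2, B=1, C=k**2 + k.
f must satisfy (k/2 + 2)·f(k+1) − (1)·f(k) = k**2 + k.
d = 1 from the (1,0,2) case.
Coefficient equations give f(k) = 2*(k - 2).
Certificate R = B(k−1)f/C = 2*(k - 2)/(k*(k + 1)) gives s_k = (k - 2)*factorial(k + 3)/2**k.
Verify: k*(k + 1)*factorial(k + 3)/(2*2**k) matches t_k.
Σ_(k=3)^(12) t_k = s_(13) − s_(3) = 28094566500 − (90) = 28094566410.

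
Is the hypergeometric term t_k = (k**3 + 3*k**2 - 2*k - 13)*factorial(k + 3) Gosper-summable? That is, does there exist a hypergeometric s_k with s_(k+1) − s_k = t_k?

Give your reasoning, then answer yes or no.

Ratio r(k) = (k**4 + 10*k**3 + 31*k**2 + 17*k - 44)/(k**3 + 3*k**2 - 2*k - 13).
Normal form (A,B,C) = (k + 4, 1, k**3 + 3*k**2 - 2*k - 13).
Set up (k + 4)·f(k+1) − (1)·f(k) − (k**3 + 3*k**2 - 2*k - 13) = 0.
From deg A=1, deg B=0, deg C=3: d=2.
Match coefficients ⇒ f(k) = (k - 3)*(k + 1).
So s_k = (B(k−1)f/C)·t_k = ((k - 3)*(k + 1)/(k**3 + 3*k**2 - 2*k - 13))·t_k = (k - 3)*(k + 1)*factorial(k + 3).
Δs = (k**3 + 3*k**2 - 2*k - 13)*factorial(k + 3), as required.

Yes. s_k = (k - 3)*(k + 1)*factorial(k + 3).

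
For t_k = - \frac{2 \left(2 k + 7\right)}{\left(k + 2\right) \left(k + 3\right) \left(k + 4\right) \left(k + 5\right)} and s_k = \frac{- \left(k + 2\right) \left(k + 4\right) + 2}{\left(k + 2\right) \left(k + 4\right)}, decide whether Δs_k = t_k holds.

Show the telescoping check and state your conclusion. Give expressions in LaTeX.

s_(k+1) = (-(k + 3)*(k + 5) + 2)/((k + 3)*(k + 5))
s_(k+1) − s_k = 2*(-2*k - 7)/(k**4 + 14*k**3 + 71*k**2 + 154*k + 120)
(s_(k+1) − s_k) − t_k = 0

valid (s_(k+1) − s_k reduces to t_k)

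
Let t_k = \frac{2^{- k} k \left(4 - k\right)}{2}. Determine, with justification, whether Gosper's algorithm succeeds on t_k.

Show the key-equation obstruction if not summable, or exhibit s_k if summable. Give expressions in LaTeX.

Yes. s_k = 2^{- k} \left(k^{2} - 2 k - 1\right).

r(k) = (k - 3)*(k + 1)/(2*k*(k - 4)) after simplifying.
Normal form (A,B,C) = (1/2, 1, k**2 - 4*k).
Solve (1/2)·f(k+1) − (1)·f(k) = k**2 - 4*k.
d = 2 from the (0,0,2) case.
Coefficient equations give f(k) = -2*(k**2 - 2*k - 1).
Then R = B(k−1)f/C = -2*(k**2 - 2*k - 1)/(k*(k - 4)), so s_k = R(k)·t_k = (k**2 - 2*k - 1)/2**k.
s_(k+1) − s_k = k*(4 - k)/(2*2**k) = t_k.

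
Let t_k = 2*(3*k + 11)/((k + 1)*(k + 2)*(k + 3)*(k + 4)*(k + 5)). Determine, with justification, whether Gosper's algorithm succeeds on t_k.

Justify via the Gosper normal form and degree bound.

Compute t_(k+1)/t_k: get (k + 1)*(3*k + 14)/((k + 6)*(3*k + 11)).
A = k + 1, B = k + 6, C = k + 11/3.
Need (k + 1)·f(k+1) − (k + 5)·f(k) = k + 11/3.
d = 4 from the (1,1,1) case.
Solve for f: f(k) = k*(k + 3)*(k**2 + 7*k + 14)/24 (degree 4 ≤ 4).
Certificate R = B(k−1)f/C = k*(k + 3)*(k + 5)*(k**2 + 7*k + 14)/(8*(3*k + 11)) gives s_k = k*(k**2 + 7*k + 14)/(4*(k**3 + 7*k**2 + 14*k + 8)).
Δs = 2*(3*k + 11)/(k**5 + 15*k**4 + 85*k**3 + 225*k**2 + 274*k + 120), as required.

Yes. s_k = k*(k**2 + 7*k + 14)/(4*(k**3 + 7*k**2 + 14*k + 8)).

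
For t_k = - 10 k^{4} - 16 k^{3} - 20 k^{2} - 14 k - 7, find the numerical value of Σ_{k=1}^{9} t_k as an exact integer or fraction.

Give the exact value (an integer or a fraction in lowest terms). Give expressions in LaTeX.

Compute t_(k+1)/t_k: get (10*k**4 + 56*k**3 + 128*k**2 + 142*k + 67)/(10*k**4 + 16*k**3 + 20*k**2 + 14*k + 7).
Take A(k)=1, B(k)=1, C(k)=k**4 + 8*k**3/5 + 2*k**2 + 7*k/5 + 7/10.
Need (1)·f(k+1) − (1)·f(k) = k**4 + 8*k**3/5 + 2*k**2 + 7*k/5 + 7/10.
d = 5 from the (0,0,4) case.
Solving with deg f ≤ 5: f(k) = k*(2*k**4 - k**3 + 2*k**2 + k + 3)/10.
Then R = B(k−1)f/C = k*(2*k**4 - k**3 + 2*k**2 + k + 3)/(10*k**4 + 16*k**3 + 20*k**2 + 14*k + 7), so s_k = R(k)·t_k = k*(-2*k**4 + k**3 - 2*k**2 - k - 3).
s_(k+1) − s_k = -10*k**4 - 16*k**3 - 20*k**2 - 14*k - 7 = t_k.
Σ_(k=1)^(9) t_k = s_(10) − s_(1) = -192130 − (-7) = -192123.

Σ = -192123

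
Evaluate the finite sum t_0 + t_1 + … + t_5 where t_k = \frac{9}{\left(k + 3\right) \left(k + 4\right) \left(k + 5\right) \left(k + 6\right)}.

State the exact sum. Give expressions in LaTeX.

Σ = 31/660

The ratio is (k + 3)/(k + 7).
Take A(k)=k + 3, B(k)=k + 7, C(k)=1.
Solve (k + 3)·f(k+1) − (k + 6)·f(k) = 1.
From deg A=1, deg B=1, deg C=0: d=3.
Match coefficients ⇒ f(k) = k*(k**2 + 12*k + 47)/180.
R(k) = B(k−1)·f(k)/C(k) = k*(k + 6)*(k**2 + 12*k + 47)/180; s_k = R·t_k = k*(k**2 + 12*k + 47)/(20*(k + 3)*(k + 4)*(k + 5)).
Verify: 9/(k**4 + 18*k**3 + 119*k**2 + 342*k + 360) matches t_k.
Sum = s_(6) − s_(0); s_(6) = 31/660, s_(0) = 0 ⇒ 31/660.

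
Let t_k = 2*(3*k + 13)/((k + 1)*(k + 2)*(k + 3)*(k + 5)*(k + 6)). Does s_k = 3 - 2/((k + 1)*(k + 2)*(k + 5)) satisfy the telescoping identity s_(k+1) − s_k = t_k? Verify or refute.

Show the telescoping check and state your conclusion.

s_(k+1) = 3 - 2/((k + 2)*(k + 3)*(k + 6))
s_(k+1) − s_k = 2*(3*k + 13)/(k**5 + 17*k**4 + 107*k**3 + 307*k**2 + 396*k + 180)
(s_(k+1) − s_k) − t_k = 0

valid (s_(k+1) − s_k reduces to t_k)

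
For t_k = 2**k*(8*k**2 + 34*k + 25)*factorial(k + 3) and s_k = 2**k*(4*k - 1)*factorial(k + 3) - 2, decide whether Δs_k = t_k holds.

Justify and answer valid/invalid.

s_(k+1) = 2**(k + 1)*(4*k + 3)*factorial(k + 4) - 2
s_(k+1) − s_k = 2**k*(8*k**2 + 34*k + 25)*factorial(k + 3)
(s_(k+1) − s_k) − t_k = 0

valid; difference matches t_k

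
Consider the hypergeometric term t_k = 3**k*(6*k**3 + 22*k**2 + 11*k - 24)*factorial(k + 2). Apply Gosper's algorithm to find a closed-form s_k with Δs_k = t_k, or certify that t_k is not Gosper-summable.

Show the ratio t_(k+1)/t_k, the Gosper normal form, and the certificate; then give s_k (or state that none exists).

s_k = 3**k*(2*k**2 - 2*k - 3)*factorial(k + 2)

t_(k+1)/t_k = 3*(6*k**4 + 58*k**3 + 193*k**2 + 234*k + 45)/(6*k**3 + 22*k**2 + 11*k - 24).
Factor: A=3*k + 9; B=1; C=k**3 + 11*k**2/3 + 11*k/6 - 4.
Need (3*k + 9)·f(k+1) − (1)·f(k) = k**3 + 11*k**2/3 + 11*k/6 - 4.
deg f ≤ 2 (via 1,0,3).
Match coefficients ⇒ f(k) = (2*k**2 - 2*k - 3)/6.
So s_k = (B(k−1)f/C)·t_k = ((2*k**2 - 2*k - 3)/(6*k**3 + 22*k**2 + 11*k - 24))·t_k = 3**k*(2*k**2 - 2*k - 3)*factorial(k + 2).
Check: Δs_k = 3**k*(6*k**3 + 22*k**2 + 11*k - 24)*factorial(k + 2). ✓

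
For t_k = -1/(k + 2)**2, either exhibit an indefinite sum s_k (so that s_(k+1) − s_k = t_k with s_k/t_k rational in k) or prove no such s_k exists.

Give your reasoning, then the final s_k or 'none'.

not Gosper-summable; s_k does not exist

r(k) = (k + 2)**2/(k + 3)**2 after simplifying.
So A=k**2 + 4*k + 4 and B=k**2 + 6*k + 9, with C=1.
Key eq: (k**2 + 4*k + 4)·f(k+1) = (k**2 + 4*k + 4)·f(k) + (1).
d = 0 from the (2,2,0) case.
f = c0 ⇒ A·f(k+1) − B(k−1)·f(k) − C = -1. The system {-1 = 0} is inconsistent; no antidifference.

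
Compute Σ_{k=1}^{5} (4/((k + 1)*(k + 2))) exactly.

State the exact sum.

Σ = 10/7

r(k) = (k + 1)/(k + 3) after simplifying.
Take A(k)=k + 1, B(k)=k + 3, C(k)=1.
Key eq: (k + 1)·f(k+1) = (k + 2)·f(k) + (1).
From deg A=1, deg B=1, deg C=0: d=1.
Solving with deg f ≤ 1: f(k) = k.
Certificate R = B(k−1)f/C = k*(k + 2) gives s_k = 4*k/(k + 1).
s_(k+1) − s_k = 4/(k**2 + 3*k + 2) = t_k.
Σ_(k=1)^(5) t_k = s_(6) − s_(1) = 24/7 − (2) = 10/7.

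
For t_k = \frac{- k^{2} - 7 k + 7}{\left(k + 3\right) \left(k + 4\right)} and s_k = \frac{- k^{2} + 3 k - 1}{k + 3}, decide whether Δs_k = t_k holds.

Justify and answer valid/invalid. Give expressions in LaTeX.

valid; difference matches t_k

s_(k+1) = (-k**2 + k + 1)/(k + 4)
s_(k+1) − s_k = (-k**2 - 7*k + 7)/(k**2 + 7*k + 12)
(s_(k+1) − s_k) − t_k = 0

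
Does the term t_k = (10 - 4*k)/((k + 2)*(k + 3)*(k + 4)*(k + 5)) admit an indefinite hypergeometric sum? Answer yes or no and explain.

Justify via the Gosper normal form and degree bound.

Step 1: r(k) = (k + 2)*(2*k - 3)/((k + 6)*(2*k - 5)).
Factor: A=k + 2; B=k + 6; C=k - 5/2.
Key eq: (k + 2)·f(k+1) = (k + 5)·f(k) + (k - 5/2).
d = 3 from the (1,1,1) case.
Match coefficients ⇒ f(k) = -k*(k**2 + 9*k + 50)/48.
R(k) = B(k−1)·f(k)/C(k) = -k*(k + 5)*(k**2 + 9*k + 50)/(24*(2*k - 5)); s_k = R·t_k = k*(k**2 + 9*k + 50)/(12*(k + 2)*(k + 3)*(k + 4)).
Check: Δs_k = 2*(5 - 2*k)/(k**4 + 14*k**3 + 71*k**2 + 154*k + 120). ✓

Yes. s_k = k*(k**2 + 9*k + 50)/(12*(k + 2)*(k + 3)*(k + 4)).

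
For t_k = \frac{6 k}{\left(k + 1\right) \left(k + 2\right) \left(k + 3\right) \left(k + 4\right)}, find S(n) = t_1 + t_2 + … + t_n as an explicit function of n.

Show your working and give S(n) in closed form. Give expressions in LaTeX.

S(n) = \frac{n \left(n^{2} + 9 n + 8\right)}{6 \left(n^{3} + 9 n^{2} + 26 n + 24\right)}

Compute t_(k+1)/t_k: get (k + 1)**2/(k*(k + 5)).
So A=k + 1 and B=k + 5, with C=k.
Key eq: (k + 1)·f(k+1) = (k + 4)·f(k) + (k).
deg f ≤ 3 (via 1,1,1).
A polynomial solution: f(k) = k*(k - 1)*(k + 7)/36.
Then R = B(k−1)f/C = (k - 1)*(k + 4)*(k + 7)/36, so s_k = R(k)·t_k = k*(k**2 + 6*k - 7)/(6*(k + 1)*(k + 2)*(k + 3)).
Check: Δs_k = 6*k/(k**4 + 10*k**3 + 35*k**2 + 50*k + 24). ✓
Σ_(k=1)^n t_k = s_(n+1) − s_(1) = (n*(n**2 + 9*n + 8)/(6*(n**3 + 9*n**2 + 26*n + 24))) − (0), i.e. n*(n**2 + 9*n + 8)/(6*(n**3 + 9*n**2 + 26*n + 24)).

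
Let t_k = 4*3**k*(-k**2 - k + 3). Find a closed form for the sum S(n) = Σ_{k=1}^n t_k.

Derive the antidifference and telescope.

t_(k+1)/t_k = 3*(k**2 + 3*k - 1)/(k**2 + k - 3).
Take A(k)=3, B(k)=1, C(k)=k**2 + k - 3.
Solve (3)·f(k+1) − (1)·f(k) = k**2 + k - 3.
Bound: deg f ≤ 2.
Solving with deg f ≤ 2: f(k) = (2*k**2 - 4*k - 3)/4.
Then R = B(k−1)f/C = (2*k**2 - 4*k - 3)/(4*(k**2 + k - 3)), so s_k = R(k)·t_k = 3**k*(-2*k**2 + 4*k + 3).
Verify: 4*3**k*(-k**2 - k + 3) matches t_k.
Evaluate: s_(n+1) = 3**(n + 1)*(5 - 2*n**2); subtract s_(1) = 15 ⇒ S(n) = -6*3**n*n**2 + 15*3**n - 15.

S(n) = -6*3**n*n**2 + 15*3**n - 15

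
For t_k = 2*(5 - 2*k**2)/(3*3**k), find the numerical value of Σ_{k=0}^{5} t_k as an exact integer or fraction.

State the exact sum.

Step 1: r(k) = (2*(k + 1)**2 - 5)/(3*(2*k**2 - 5)).
So A=1/3 and B=1, with C=k**2 - 5/2.
Solve (1/3)·f(k+1) − (1)·f(k) = k**2 - 5/2.
From deg A=0, deg B=0, deg C=2: d=2.
A polynomial solution: f(k) = -3*(2*k**2 + 2*k - 3)/4.
Certificate R = B(k−1)f/C = -3*(2*k**2 + 2*k - 3)/(2*(2*k**2 - 5)) gives s_k = (2*k**2 + 2*k - 3)/3**k.
Δs = 2*(5 - 2*k**2)/(3*3**k), as required.
Evaluate s at k=6 and k=0: 1/9 and -3; difference 28/9.

Σ = 28/9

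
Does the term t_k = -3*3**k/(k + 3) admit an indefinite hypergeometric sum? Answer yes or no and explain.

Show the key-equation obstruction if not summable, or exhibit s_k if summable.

No — t_k has no hypergeometric antidifference.

The ratio is 3*(k + 3)/(k + 4).
Factor: A=3*k + 9; B=k + 4; C=1.
Solve (3*k + 9)·f(k+1) − (k + 3)·f(k) = 1.
Bound: deg f ≤ -1.
d = -1 < 0 ⇒ no nonzero polynomial f; not summable.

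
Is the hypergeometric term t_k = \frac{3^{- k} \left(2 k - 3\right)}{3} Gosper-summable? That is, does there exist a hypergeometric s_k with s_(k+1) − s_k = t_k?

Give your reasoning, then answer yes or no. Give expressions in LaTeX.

Yes. s_k = 3^{- k} \left(1 - k\right).

Step 1: r(k) = (2*k - 1)/(3*(2*k - 3)).
So A=1/3 and B=1, with C=k - 3/2.
Key eq: (1/3)·f(k+1) = (1)·f(k) + (k - 3/2).
d = 1 from the (0,0,1) case.
Match coefficients ⇒ f(k) = -3*(k - 1)/2.
R(k) = B(k−1)·f(k)/C(k) = -3*(k - 1)/(2*k - 3); s_k = R·t_k = (1 - k)/3**k.
s_(k+1) − s_k = (2*k - 3)/(3*3**k) = t_k.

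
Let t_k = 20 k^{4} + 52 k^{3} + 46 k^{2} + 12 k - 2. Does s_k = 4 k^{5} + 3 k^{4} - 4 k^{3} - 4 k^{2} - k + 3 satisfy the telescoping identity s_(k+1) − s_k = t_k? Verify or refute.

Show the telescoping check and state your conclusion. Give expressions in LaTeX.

valid (s_(k+1) − s_k reduces to t_k)

s_(k+1) = 4*k**5 + 23*k**4 + 48*k**3 + 42*k**2 + 11*k + 1
s_(k+1) − s_k = 20*k**4 + 52*k**3 + 46*k**2 + 12*k - 2
(s_(k+1) − s_k) − t_k = 0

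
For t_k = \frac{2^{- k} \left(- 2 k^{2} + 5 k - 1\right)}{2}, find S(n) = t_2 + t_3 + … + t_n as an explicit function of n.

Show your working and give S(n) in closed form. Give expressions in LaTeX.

S(n) = 2^{- n - 1} \left(- 2^{n + 2} + 2 n^{2} + 3 n + 3\right)

Ratio r(k) = (2*k**2 - k - 2)/(2*(2*k**2 - 5*k + 1)).
Take A(k)=1/2, B(k)=1, C(k)=k**2 - 5*k/2 + 1/2.
Key eq: (1/2)·f(k+1) = (1)·f(k) + (k**2 - 5*k/2 + 1/2).
From deg A=0, deg B=0, deg C=2: d=2.
Match coefficients ⇒ f(k) = -2*k**2 + k - 2.
R(k) = B(k−1)·f(k)/C(k) = -2*(2*k**2 - k + 2)/(2*k**2 - 5*k + 1); s_k = R·t_k = (2*k**2 - k + 2)/2**k.
Verify: (-2*k**2 + 5*k - 1)/(2*2**k) matches t_k.
s_(n+1) = 2**(-n - 1)*(2*n**2 + 3*n + 3) and s_(2) = 2, so S(n) = 2**(-n - 1)*(-2**(n + 2) + 2*n**2 + 3*n + 3).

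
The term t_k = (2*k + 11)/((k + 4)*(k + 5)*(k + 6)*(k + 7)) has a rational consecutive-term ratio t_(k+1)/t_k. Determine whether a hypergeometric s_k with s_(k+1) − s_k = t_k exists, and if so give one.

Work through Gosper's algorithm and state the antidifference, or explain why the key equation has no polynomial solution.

The ratio is (k + 4)*(2*k + 13)/((k + 8)*(2*k + 11)).
Normal form (A,B,C) = (k + 4, k + 8, k + 11/2).
Key eq: (k + 4)·f(k+1) = (k + 7)·f(k) + (k + 11/2).
Degrees (1,1,1) ⇒ d ≤ 3.
Coefficient equations give f(k) = k*(k + 5)*(k + 10)/48.
Certificate R = B(k−1)f/C = k*(k + 5)*(k + 7)*(k + 10)/(24*(2*k + 11)) gives s_k = k*(k + 10)/(24*(k**2 + 10*k + 24)).
Check: Δs_k = (2*k + 11)/(k**4 + 22*k**3 + 179*k**2 + 638*k + 840). ✓

s_k = k*(k + 10)/(24*(k**2 + 10*k + 24))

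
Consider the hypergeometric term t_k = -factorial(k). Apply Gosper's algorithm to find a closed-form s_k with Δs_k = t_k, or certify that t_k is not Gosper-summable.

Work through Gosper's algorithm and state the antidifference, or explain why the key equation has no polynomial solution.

none — t_k is not Gosper-summable

Step 1: r(k) = k + 1.
Take A(k)=k + 1, B(k)=1, C(k)=1.
f must satisfy (k + 1)·f(k+1) − (1)·f(k) = 1.
d = -1 from the (1,0,0) case.
Negative degree bound (-1): no f exists, t_k not Gosper-summable.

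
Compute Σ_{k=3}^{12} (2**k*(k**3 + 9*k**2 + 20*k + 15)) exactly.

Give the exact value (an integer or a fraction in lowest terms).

Σ = 22388232

The ratio is 2*(k**3 + 12*k**2 + 41*k + 45)/(k**3 + 9*k**2 + 20*k + 15).
Normal form (A,B,C) = (2, 1, k**3 + 9*k**2 + 20*k + 15).
Solve (2)·f(k+1) − (1)·f(k) = k**3 + 9*k**2 + 20*k + 15.
Bound: deg f ≤ 3.
Solving with deg f ≤ 3: f(k) = k**3 + 3*k**2 + 2*k + 3.
R(k) = B(k−1)·f(k)/C(k) = (k**3 + 3*k**2 + 2*k + 3)/(k**3 + 9*k**2 + 20*k + 15); s_k = R·t_k = 2**k*(k**3 + 3*k**2 + 2*k + 3).
Check: Δs_k = 2**k*(k**3 + 9*k**2 + 20*k + 15). ✓
Σ_(k=3)^(12) t_k = s_(13) − s_(3) = 22388736 − (504) = 22388232.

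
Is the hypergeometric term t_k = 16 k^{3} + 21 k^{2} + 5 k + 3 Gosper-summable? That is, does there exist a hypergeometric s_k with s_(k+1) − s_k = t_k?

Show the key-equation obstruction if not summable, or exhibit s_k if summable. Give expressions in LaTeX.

The ratio is (16*k**3 + 69*k**2 + 95*k + 45)/(16*k**3 + 21*k**2 + 5*k + 3).
Take A(k)=1, B(k)=1, C(k)=k**3 + 21*k**2/16 + 5*k/16 + 3/16.
Need (1)·f(k+1) − (1)·f(k) = k**3 + 21*k**2/16 + 5*k/16 + 3/16.
From deg A=0, deg B=0, deg C=3: d=4.
Coefficient equations give f(k) = k*(4*k**3 - k**2 - 4*k + 4)/16.
Get s_k = R·t_k = k*(4*k**3 - k**2 - 4*k + 4) with R(k) = B(k−1)f(k)/C(k) = k*(4*k**3 - k**2 - 4*k + 4)/(16*k**3 + 21*k**2 + 5*k + 3).
s_(k+1) − s_k = 16*k**3 + 21*k**2 + 5*k + 3 = t_k.

Yes. s_k = k \left(4 k^{3} - k^{2} - 4 k + 4\right).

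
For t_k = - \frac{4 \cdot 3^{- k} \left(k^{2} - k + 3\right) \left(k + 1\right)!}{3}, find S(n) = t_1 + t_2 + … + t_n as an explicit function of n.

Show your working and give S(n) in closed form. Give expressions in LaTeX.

S(n) = - 4 \cdot 3^{- n - 1} n \left(n + 2\right)!

Step 1: r(k) = (k + 2)*(-k + (k + 1)**2 + 2)/(3*(k**2 - k + 3)).
So A=k/3 + 2/3 and B=1, with C=k**2 - k + 3.
Set up (k/3 + 2/3)·f(k+1) − (1)·f(k) − (k**2 - k + 3) = 0.
Bound: deg f ≤ 1.
Match coefficients ⇒ f(k) = 3*(k - 1).
R(k) = B(k−1)·f(k)/C(k) = 3*(k - 1)/(k**2 - k + 3); s_k = R·t_k = -4*(k - 1)*factorial(k + 1)/3**k.
s_(k+1) − s_k = -4*(k**2 - k + 3)*factorial(k + 1)/(3*3**k) = t_k.
s_(n+1) = -4*3**(-n - 1)*n*factorial(n + 2) and s_(1) = 0, so S(n) = -4*3**(-n - 1)*n*factorial(n + 2).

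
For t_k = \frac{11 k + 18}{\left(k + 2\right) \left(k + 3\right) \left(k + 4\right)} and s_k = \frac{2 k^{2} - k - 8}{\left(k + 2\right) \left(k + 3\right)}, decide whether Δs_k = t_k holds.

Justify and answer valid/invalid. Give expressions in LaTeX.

s_(k+1) = (-k + 2*(k + 1)**2 - 9)/((k + 3)*(k + 4))
s_(k+1) − s_k = (11*k + 18)/(k**3 + 9*k**2 + 26*k + 24)
(s_(k+1) − s_k) − t_k = 0

valid; difference matches t_k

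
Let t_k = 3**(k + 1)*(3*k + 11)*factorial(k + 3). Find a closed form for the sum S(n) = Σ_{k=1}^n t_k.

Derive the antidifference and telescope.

Ratio r(k) = 3*(k + 4)*(3*k + 14)/(3*k + 11).
Take A(k)=3*k + 12, B(k)=1, C(k)=k + 11/3.
Need (3*k + 12)·f(k+1) − (1)·f(k) = k + 11/3.
From deg A=1, deg B=0, deg C=1: d=0.
A polynomial solution: f(k) = 1/3.
Get s_k = R·t_k = 3**(k + 1)*factorial(k + 3) with R(k) = B(k−1)f(k)/C(k) = 1/(3*k + 11).
Check: Δs_k = 3**(k + 1)*(3*k + 11)*factorial(k + 3). ✓
Evaluate: s_(n+1) = 3**(n + 2)*factorial(n + 4); subtract s_(1) = 216 ⇒ S(n) = 9*3**n*factorial(n + 4) - 216.

S(n) = 9*3**n*factorial(n + 4) - 216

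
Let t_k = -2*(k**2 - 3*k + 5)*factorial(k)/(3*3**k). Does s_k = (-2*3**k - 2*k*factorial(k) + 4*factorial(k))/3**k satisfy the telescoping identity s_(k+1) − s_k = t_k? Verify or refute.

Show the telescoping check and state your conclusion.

Valid: the claim telescopes to t_k.

s_(k+1) = (-6*3**k - 2*k**2*factorial(k) + 2*factorial(k))/(3*3**k)
s_(k+1) − s_k = -2*(k**2 - 3*k + 5)*factorial(k)/(3*3**k)
(s_(k+1) − s_k) − t_k = 0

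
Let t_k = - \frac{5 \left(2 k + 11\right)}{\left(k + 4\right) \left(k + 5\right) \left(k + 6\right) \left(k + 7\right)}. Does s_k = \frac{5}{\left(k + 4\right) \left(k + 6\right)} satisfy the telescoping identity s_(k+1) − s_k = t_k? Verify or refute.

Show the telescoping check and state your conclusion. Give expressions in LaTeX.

valid; difference matches t_k

s_(k+1) = 5/((k + 5)*(k + 7))
s_(k+1) − s_k = 5*(-2*k - 11)/(k**4 + 22*k**3 + 179*k**2 + 638*k + 840)
(s_(k+1) − s_k) − t_k = 0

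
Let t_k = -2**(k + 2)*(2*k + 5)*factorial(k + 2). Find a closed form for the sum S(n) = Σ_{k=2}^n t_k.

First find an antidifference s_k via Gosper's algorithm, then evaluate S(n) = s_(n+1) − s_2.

t_(k+1)/t_k = 2*(k + 3)*(2*k + 7)/(2*k + 5).
So A=2*k + 6 and B=1, with C=k + 5/2.
Need (2*k + 6)·f(k+1) − (1)·f(k) = k + 5/2.
d = 0 from the (1,0,1) case.
Coefficient equations give f(k) = 1/2.
Certificate R = B(k−1)f/C = 1/(2*k + 5) gives s_k = -2**(k + 2)*factorial(k + 2).
Check: Δs_k = -2**(k + 2)*(2*k + 5)*factorial(k + 2). ✓
Telescope: S(n) = s_(n+1) − s_(2) = -2**(n + 3)*factorial(n + 3) − (-384) = -8*2**n*factorial(n + 3) + 384.

S(n) = -8*2**n*factorial(n + 3) + 384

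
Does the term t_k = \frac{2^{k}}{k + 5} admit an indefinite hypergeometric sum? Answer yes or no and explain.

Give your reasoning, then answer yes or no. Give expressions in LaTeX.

Ratio r(k) = 2*(k + 5)/(k + 6).
Take A(k)=2*k + 10, B(k)=k + 6, C(k)=1.
Set up (2*k + 10)·f(k+1) − (k + 5)·f(k) − (1) = 0.
Bound: deg f ≤ -1.
Negative degree bound (-1): no f exists, t_k not Gosper-summable.

No — t_k has no hypergeometric antidifference.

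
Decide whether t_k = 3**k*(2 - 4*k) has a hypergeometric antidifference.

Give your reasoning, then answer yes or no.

Yes. s_k = 2*3**k*(2 - k).

Step 1: r(k) = 3*(2*k + 1)/(2*k - 1).
Gosper form: A/B · C(k+1)/C(k) with A=3, B=1, C=k - 1/2.
Solve (3)·f(k+1) − (1)·f(k) = k - 1/2.
deg f ≤ 1 (via 0,0,1).
Solving with deg f ≤ 1: f(k) = (k - 2)/2.
Get s_k = R·t_k = 2*3**k*(2 - k) with R(k) = B(k−1)f(k)/C(k) = (k - 2)/(2*k - 1).
Check: Δs_k = 3**k*(2 - 4*k). ✓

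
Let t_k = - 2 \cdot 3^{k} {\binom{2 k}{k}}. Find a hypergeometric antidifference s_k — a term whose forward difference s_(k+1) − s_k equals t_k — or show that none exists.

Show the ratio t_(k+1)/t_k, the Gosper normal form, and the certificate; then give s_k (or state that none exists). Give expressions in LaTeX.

Ratio r(k) = 6*(2*k + 1)/(k + 1).
So A=12*k + 6 and B=k + 1, with C=1.
Set up (12*k + 6)·f(k+1) − (k)·f(k) − (1) = 0.
d = -1 from the (1,1,0) case.
Negative degree bound (-1): no f exists, t_k not Gosper-summable.

no hypergeometric antidifference exists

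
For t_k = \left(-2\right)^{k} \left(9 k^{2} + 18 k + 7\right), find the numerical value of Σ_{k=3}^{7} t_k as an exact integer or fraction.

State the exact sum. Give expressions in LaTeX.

Σ = -53248

Ratio r(k) = 2*(-9*k**2 - 36*k - 34)/(9*k**2 + 18*k + 7).
Take A(k)=-2, B(k)=1, C(k)=k**2 + 2*k + 7/9.
Key eq: (-2)·f(k+1) = (1)·f(k) + (k**2 + 2*k + 7/9).
d = 2 from the (0,0,2) case.
Solving with deg f ≤ 2: f(k) = -(k + 1)*(3*k - 1)/9.
Get s_k = R·t_k = (-2)**k*(-3*k**2 - 2*k + 1) with R(k) = B(k−1)f(k)/C(k) = -(k + 1)*(3*k - 1)/(9*k**2 + 18*k + 7).
Δs = (-2)**k*(9*k**2 + 18*k + 7), as required.
Telescoping: Σ = s_(8) − s_(3) = -52992 − (256) = -53248.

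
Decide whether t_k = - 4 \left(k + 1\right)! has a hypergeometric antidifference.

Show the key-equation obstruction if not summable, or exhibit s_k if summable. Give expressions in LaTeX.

Compute t_(k+1)/t_k: get k + 2.
Gosper form: A/B · C(k+1)/C(k) with A=k + 2, B=1, C=1.
Key eq: (k + 2)·f(k+1) = (1)·f(k) + (1).
From deg A=1, deg B=0, deg C=0: d=-1.
Negative degree bound (-1): no f exists, t_k not Gosper-summable.

No — key equation has no polynomial f.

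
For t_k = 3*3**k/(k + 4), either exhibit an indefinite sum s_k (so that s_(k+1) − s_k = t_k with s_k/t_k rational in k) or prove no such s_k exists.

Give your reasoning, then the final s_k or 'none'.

Step 1: r(k) = 3*(k + 4)/(k + 5).
Take A(k)=3*k + 12, B(k)=k + 5, C(k)=1.
Key eq: (3*k + 12)·f(k+1) = (k + 4)·f(k) + (1).
From deg A=1, deg B=1, deg C=0: d=-1.
Negative degree bound (-1): no f exists, t_k not Gosper-summable.

none (Gosper's algorithm certifies no s_k)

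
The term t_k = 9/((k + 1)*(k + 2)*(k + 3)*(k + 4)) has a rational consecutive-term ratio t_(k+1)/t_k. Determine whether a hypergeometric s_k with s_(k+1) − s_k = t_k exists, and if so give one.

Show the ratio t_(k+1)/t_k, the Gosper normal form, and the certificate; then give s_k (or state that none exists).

s_k = k*(k**2 + 6*k + 11)/(2*(k + 1)*(k + 2)*(k + 3))

The ratio is (k + 1)/(k + 5).
So A=k + 1 and B=k + 5, with C=1.
Need (k + 1)·f(k+1) − (k + 4)·f(k) = 1.
deg f ≤ 3 (via 1,1,0).
Solve for f: f(k) = k*(k**2 + 6*k + 11)/18 (degree 3 ≤ 3).
Get s_k = R·t_k = k*(k**2 + 6*k + 11)/(2*(k + 1)*(k + 2)*(k + 3)) with R(k) = B(k−1)f(k)/C(k) = k*(k + 4)*(k**2 + 6*k + 11)/18.
Check: Δs_k = 9/(k**4 + 10*k**3 + 35*k**2 + 50*k + 24). ✓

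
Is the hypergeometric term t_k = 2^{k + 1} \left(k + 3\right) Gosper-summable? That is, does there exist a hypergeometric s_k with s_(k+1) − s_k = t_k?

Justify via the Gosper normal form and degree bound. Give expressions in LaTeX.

Ratio r(k) = 2*(k + 4)/(k + 3).
Factor: A=2; B=1; C=k + 3.
Solve (2)·f(k+1) − (1)·f(k) = k + 3.
From deg A=0, deg B=0, deg C=1: d=1.
Coefficient equations give f(k) = k + 1.
Then R = B(k−1)f/C = (k + 1)/(k + 3), so s_k = R(k)·t_k = 2**(k + 1)*(k + 1).
s_(k+1) − s_k = 2**(k + 1)*(k + 3) = t_k.

Yes. s_k = 2^{k + 1} \left(k + 1\right).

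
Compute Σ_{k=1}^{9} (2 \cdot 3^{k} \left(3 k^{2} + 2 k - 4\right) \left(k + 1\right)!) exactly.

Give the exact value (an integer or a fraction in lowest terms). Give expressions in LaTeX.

Σ = 37712753971212

Compute t_(k+1)/t_k: get 3*(3*k**3 + 14*k**2 + 17*k + 2)/(3*k**2 + 2*k - 4).
So A=3*k + 6 and B=1, with C=k**2 + 2*k/3 - 4/3.
Set up (3*k + 6)·f(k+1) − (1)·f(k) − (k**2 + 2*k/3 - 4/3) = 0.
Bound: deg f ≤ 1.
Solve for f: f(k) = (k - 2)/3 (degree 1 ≤ 1).
Then R = B(k−1)f/C = (k - 2)/(3*k**2 + 2*k - 4), so s_k = R(k)·t_k = 2*3**k*(k - 2)*factorial(k + 1).
Verify: 2*3**k*(3*k**2 + 2*k - 4)*factorial(k + 1) matches t_k.
Evaluate s at k=10 and k=1: 37712753971200 and -12; difference 37712753971212.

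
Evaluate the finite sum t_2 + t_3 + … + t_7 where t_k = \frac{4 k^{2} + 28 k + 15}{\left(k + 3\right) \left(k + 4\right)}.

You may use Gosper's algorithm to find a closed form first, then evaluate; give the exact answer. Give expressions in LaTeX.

Ratio r(k) = (k + 3)*(28*k + 4*(k + 1)**2 + 43)/((k + 5)*(4*k**2 + 28*k + 15)).
So A=k + 3 and B=k + 5, with C=k**2 + 7*k + 15/4.
Set up (k + 3)·f(k+1) − (k + 4)·f(k) − (k**2 + 7*k + 15/4) = 0.
From deg A=1, deg B=1, deg C=2: d=2.
Coefficient equations give f(k) = k*(4*k + 1)/4.
So s_k = (B(k−1)f/C)·t_k = (k*(k + 4)*(4*k + 1)/(4*k**2 + 28*k + 15))·t_k = k*(4*k + 1)/(k + 3).
Verify: (4*k**2 + 28*k + 15)/(k**2 + 7*k + 12) matches t_k.
Σ_(k=2)^(7) t_k = s_(8) − s_(2) = 24 − (18/5) = 102/5.

Σ = 102/5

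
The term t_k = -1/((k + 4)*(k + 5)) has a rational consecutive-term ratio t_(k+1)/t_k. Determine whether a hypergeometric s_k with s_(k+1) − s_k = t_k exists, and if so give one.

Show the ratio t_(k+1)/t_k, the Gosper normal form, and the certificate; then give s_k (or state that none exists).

Ratio r(k) = (k + 4)/(k + 6).
Factor: A=k + 4; B=k + 6; C=1.
f must satisfy (k + 4)·f(k+1) − (k + 5)·f(k) = 1.
d = 1 from the (1,1,0) case.
A polynomial solution: f(k) = k/4.
Certificate R = B(k−1)f/C = k*(k + 5)/4 gives s_k = -k/(4*k + 16).
s_(k+1) − s_k = -1/(k**2 + 9*k + 20) = t_k.

s_k = -k/(4*k + 16)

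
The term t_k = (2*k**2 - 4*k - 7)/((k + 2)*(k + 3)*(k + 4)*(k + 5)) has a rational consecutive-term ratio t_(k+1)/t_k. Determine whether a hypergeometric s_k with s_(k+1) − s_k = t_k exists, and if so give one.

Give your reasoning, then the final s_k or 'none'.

s_k = k*(k**2 - 39*k - 46)/(24*(k + 2)*(k + 3)*(k + 4))

The ratio is (k + 2)*(4*k - 2*(k + 1)**2 + 11)/((k + 6)*(-2*k**2 + 4*k + 7)).
Factor: A=k + 2; B=k + 6; C=k**2 - 2*k - 7/2.
Set up (k + 2)·f(k+1) − (k + 5)·f(k) − (k**2 - 2*k - 7/2) = 0.
d = 3 from the (1,1,2) case.
Match coefficients ⇒ f(k) = k*(k**2 - 39*k - 46)/48.
So s_k = (B(k−1)f/C)·t_k = (k*(k + 5)*(k**2 - 39*k - 46)/(24*(2*k**2 - 4*k - 7)))·t_k = k*(k**2 - 39*k - 46)/(24*(k + 2)*(k + 3)*(k + 4)).
Check: Δs_k = (2*k**2 - 4*k - 7)/(k**4 + 14*k**3 + 71*k**2 + 154*k + 120). ✓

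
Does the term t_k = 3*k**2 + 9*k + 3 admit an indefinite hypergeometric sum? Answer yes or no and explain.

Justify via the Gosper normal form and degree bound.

Yes. s_k = k*(k**2 + 3*k - 1).

r(k) = (k**2 + 5*k + 5)/(k**2 + 3*k + 1) after simplifying.
Gosper form: A/B · C(k+1)/C(k) with A=1, B=1, C=k**2 + 3*k + 1.
Key eq: (1)·f(k+1) = (1)·f(k) + (k**2 + 3*k + 1).
deg f ≤ 3 (via 0,0,2).
Solving with deg f ≤ 3: f(k) = k*(k**2 + 3*k - 1)/3.
So s_k = (B(k−1)f/C)·t_k = (k*(k**2 + 3*k - 1)/(3*(k**2 + 3*k + 1)))·t_k = k*(k**2 + 3*k - 1).
Verify: 3*k**2 + 9*k + 3 matches t_k.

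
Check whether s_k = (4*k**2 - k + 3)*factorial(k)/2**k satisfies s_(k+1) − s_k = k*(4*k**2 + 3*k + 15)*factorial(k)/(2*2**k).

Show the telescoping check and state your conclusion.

Valid: the claim telescopes to t_k.

s_(k+1) = (4*k**2 + 7*k + 6)*factorial(k + 1)/(2*2**k)
s_(k+1) − s_k = k*(4*k**2 + 3*k + 15)*factorial(k)/(2*2**k)
(s_(k+1) − s_k) − t_k = 0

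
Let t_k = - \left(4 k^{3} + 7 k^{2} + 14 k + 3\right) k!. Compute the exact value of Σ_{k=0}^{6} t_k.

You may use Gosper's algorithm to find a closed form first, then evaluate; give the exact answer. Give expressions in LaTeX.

Σ = -967677

r(k) = (4*k**4 + 23*k**3 + 59*k**2 + 68*k + 28)/(4*k**3 + 7*k**2 + 14*k + 3) after simplifying.
A = k + 1, B = 1, C = k**3 + 7*k**2/4 + 7*k/2 + 3/4.
Key eq: (k + 1)·f(k+1) = (1)·f(k) + (k**3 + 7*k**2/4 + 7*k/2 + 3/4).
d = 2 from the (1,0,3) case.
Match coefficients ⇒ f(k) = (4*k**2 - k + 3)/4.
Certificate R = B(k−1)f/C = (4*k**2 - k + 3)/(4*k**3 + 7*k**2 + 14*k + 3) gives s_k = -(4*k**2 - k + 3)*factorial(k).
s_(k+1) − s_k = -(4*k**3 + 7*k**2 + 14*k + 3)*factorial(k) = t_k.
Sum = s_(7) − s_(0); s_(7) = -967680, s_(0) = -3 ⇒ -967677.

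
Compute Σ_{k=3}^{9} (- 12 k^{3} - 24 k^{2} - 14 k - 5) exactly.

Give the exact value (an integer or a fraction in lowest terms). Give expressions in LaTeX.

Σ = -31535

Compute t_(k+1)/t_k: get (12*k**3 + 60*k**2 + 98*k + 55)/(12*k**3 + 24*k**2 + 14*k + 5).
Take A(k)=1, B(k)=1, C(k)=k**3 + 2*k**2 + 7*k/6 + 5/12.
f must satisfy (1)·f(k+1) − (1)·f(k) = k**3 + 2*k**2 + 7*k/6 + 5/12.
d = 4 from the (0,0,3) case.
Solving with deg f ≤ 4: f(k) = k*(3*k**3 + 2*k**2 - 2*k + 2)/12.
Certificate R = B(k−1)f/C = k*(3*k**3 + 2*k**2 - 2*k + 2)/(12*k**3 + 24*k**2 + 14*k + 5) gives s_k = k*(-3*k**3 - 2*k**2 + 2*k - 2).
Check: Δs_k = -12*k**3 - 24*k**2 - 14*k - 5. ✓
Telescoping: Σ = s_(10) − s_(3) = -31820 − (-285) = -31535.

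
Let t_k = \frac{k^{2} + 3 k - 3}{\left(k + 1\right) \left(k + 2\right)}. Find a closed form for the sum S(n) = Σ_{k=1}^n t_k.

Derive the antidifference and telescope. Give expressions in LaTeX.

The ratio is (k + 1)*(3*k + (k + 1)**2)/((k + 3)*(k**2 + 3*k - 3)).
A = k + 1, B = k + 3, C = k**2 + 3*k - 3.
f must satisfy (k + 1)·f(k+1) − (k + 2)·f(k) = k**2 + 3*k - 3.
Degrees (1,1,2) ⇒ d ≤ 2.
A polynomial solution: f(k) = k*(k - 4).
Then R = B(k−1)f/C = k*(k - 4)*(k + 2)/(k**2 + 3*k - 3), so s_k = R(k)·t_k = k*(k - 4)/(k + 1).
Δs = (k**2 + 3*k - 3)/(k**2 + 3*k + 2), as required.
Evaluate: s_(n+1) = (n**2 - 2*n - 3)/(n + 2); subtract s_(1) = -3/2 ⇒ S(n) = n*(2*n - 1)/(2*(n + 2)).

S(n) = \frac{n \left(2 n - 1\right)}{2 \left(n + 2\right)}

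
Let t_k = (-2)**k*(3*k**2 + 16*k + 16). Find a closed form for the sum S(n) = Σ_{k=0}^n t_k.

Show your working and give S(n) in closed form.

Step 1: r(k) = 2*(-3*k**2 - 22*k - 35)/(3*k**2 + 16*k + 16).
Take A(k)=-2, B(k)=1, C(k)=k**2 + 16*k/3 + 16/3.
Set up (-2)·f(k+1) − (1)·f(k) − (k**2 + 16*k/3 + 16/3) = 0.
Degrees (0,0,2) ⇒ d ≤ 2.
Solving with deg f ≤ 2: f(k) = -(k**2 + 4*k + 2)/3.
Get s_k = R·t_k = (-2)**k*(-k**2 - 4*k - 2) with R(k) = B(k−1)f(k)/C(k) = -(k**2 + 4*k + 2)/((k + 4)*(3*k + 4)).
s_(k+1) − s_k = (-2)**k*(3*k**2 + 16*k + 16) = t_k.
Telescope: S(n) = s_(n+1) − s_(0) = 2*(-2)**n*(n**2 + 6*n + 7) − (-2) = 2*(-2)**n*n**2 + 12*(-2)**n*n + 14*(-2)**n + 2.

S(n) = 2*(-2)**n*n**2 + 12*(-2)**n*n + 14*(-2)**n + 2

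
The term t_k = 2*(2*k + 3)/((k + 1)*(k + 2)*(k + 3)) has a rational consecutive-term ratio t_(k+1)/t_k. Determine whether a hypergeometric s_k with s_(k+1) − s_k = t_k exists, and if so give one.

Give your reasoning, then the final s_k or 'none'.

s_k = k*(5*k + 7)/(2*(k + 1)*(k + 2))

t_(k+1)/t_k = (k + 1)*(2*k + 5)/((k + 4)*(2*k + 3)).
Normal form (A,B,C) = (k + 1, k + 4, k + 3/2).
Solve (k + 1)·f(k+1) − (k + 3)·f(k) = k + 3/2.
From deg A=1, deg B=1, deg C=1: d=2.
Solve for f: f(k) = k*(5*k + 7)/8 (degree 2 ≤ 2).
R(k) = B(k−1)·f(k)/C(k) = k*(k + 3)*(5*k + 7)/(4*(2*k + 3)); s_k = R·t_k = k*(5*k + 7)/(2*(k + 1)*(k + 2)).
Check: Δs_k = 2*(2*k + 3)/(k**3 + 6*k**2 + 11*k + 6). ✓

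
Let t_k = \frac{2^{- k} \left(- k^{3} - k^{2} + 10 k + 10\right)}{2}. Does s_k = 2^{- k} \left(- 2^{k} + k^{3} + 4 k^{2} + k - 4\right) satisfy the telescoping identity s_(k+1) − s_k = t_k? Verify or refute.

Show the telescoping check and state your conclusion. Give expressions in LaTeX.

s_(k+1) = (-2*2**k + k**3 + 7*k**2 + 12*k + 2)/(2*2**k)
s_(k+1) − s_k = (-k**3 - k**2 + 10*k + 10)/(2*2**k)
(s_(k+1) − s_k) − t_k = 0

valid; difference matches t_k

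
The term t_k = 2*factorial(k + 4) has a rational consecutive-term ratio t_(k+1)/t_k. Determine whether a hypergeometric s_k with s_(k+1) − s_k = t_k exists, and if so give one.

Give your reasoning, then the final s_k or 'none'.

r(k) = k + 5 after simplifying.
Gosper form: A/B · C(k+1)/C(k) with A=k + 5, B=1, C=1.
f must satisfy (k + 5)·f(k+1) − (1)·f(k) = 1.
Degrees (1,0,0) ⇒ d ≤ -1.
d = -1 < 0 ⇒ no nonzero polynomial f; not summable.

not Gosper-summable; s_k does not exist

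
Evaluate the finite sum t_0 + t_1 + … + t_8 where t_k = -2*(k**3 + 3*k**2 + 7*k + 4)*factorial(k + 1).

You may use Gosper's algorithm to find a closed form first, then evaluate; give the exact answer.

Σ = -602380796

The ratio is (k**4 + 8*k**3 + 28*k**2 + 47*k + 30)/(k**3 + 3*k**2 + 7*k + 4).
Factor: A=k + 2; B=1; C=k**3 + 3*k**2 + 7*k + 4.
Need (k + 2)·f(k+1) − (1)·f(k) = k**3 + 3*k**2 + 7*k + 4.
From deg A=1, deg B=0, deg C=3: d=2.
Coefficient equations give f(k) = k**2 + 2.
Then R = B(k−1)f/C = (k**2 + 2)/(k**3 + 3*k**2 + 7*k + 4), so s_k = R(k)·t_k = -2*(k**2 + 2)*factorial(k + 1).
Verify: -2*(k**3 + 3*k**2 + 7*k + 4)*factorial(k + 1) matches t_k.
Evaluate s at k=9 and k=0: -602380800 and -4; difference -602380796.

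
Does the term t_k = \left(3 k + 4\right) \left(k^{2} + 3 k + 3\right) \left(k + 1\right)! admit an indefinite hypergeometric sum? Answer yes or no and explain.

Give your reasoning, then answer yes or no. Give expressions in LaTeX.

Yes. s_k = \left(3 k^{2} + 4 k - 2\right) \left(k + 1\right)!.

Compute t_(k+1)/t_k: get (k + 2)*(3*k + 7)*(3*k + (k + 1)**2 + 6)/((3*k + 4)*(k**2 + 3*k + 3)).
Take A(k)=k + 2, B(k)=1, C(k)=k**3 + 13*k**2/3 + 7*k + 4.
Key eq: (k + 2)·f(k+1) = (1)·f(k) + (k**3 + 13*k**2/3 + 7*k + 4).
Bound: deg f ≤ 2.
Solving with deg f ≤ 2: f(k) = (3*k**2 + 4*k - 2)/3.
Get s_k = R·t_k = (3*k**2 + 4*k - 2)*factorial(k + 1) with R(k) = B(k−1)f(k)/C(k) = (3*k**2 + 4*k - 2)/((3*k + 4)*(k**2 + 3*k + 3)).
Verify: (3*k + 4)*(k**2 + 3*k + 3)*factorial(k + 1) matches t_k.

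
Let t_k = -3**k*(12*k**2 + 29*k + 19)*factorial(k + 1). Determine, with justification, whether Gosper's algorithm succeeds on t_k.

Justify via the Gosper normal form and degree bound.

r(k) = 3*(12*k**3 + 77*k**2 + 166*k + 120)/(12*k**2 + 29*k + 19) after simplifying.
Gosper form: A/B · C(k+1)/C(k) with A=3*k + 6, B=1, C=k**2 + 29*k/12 + 19/12.
f must satisfy (3*k + 6)·f(k+1) − (1)·f(k) = k**2 + 29*k/12 + 19/12.
deg f ≤ 1 (via 1,0,2).
Solve for f: f(k) = (4*k - 1)/12 (degree 1 ≤ 1).
Certificate R = B(k−1)f/C = (4*k - 1)/(12*k**2 + 29*k + 19) gives s_k = -3**k*(4*k - 1)*factorial(k + 1).
Δs = -3**k*(12*k**2 + 29*k + 19)*factorial(k + 1), as required.

Yes. s_k = -3**k*(4*k - 1)*factorial(k + 1).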